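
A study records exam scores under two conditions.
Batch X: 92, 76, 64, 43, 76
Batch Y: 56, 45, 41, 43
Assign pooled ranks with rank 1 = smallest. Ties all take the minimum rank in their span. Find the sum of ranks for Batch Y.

12

Sorted (ascending): 41, 43, 43, 45, 56, 64, 76, 76, 92
The 2 values of 43 occupy positions 2–3 → each gets rank 2.
The 2 values of 76 occupy positions 7–8 → each gets rank 7.
Batch Y values → pooled ranks: 56→5, 45→4, 41→1, 43→2
Rank sum = 5 + 4 + 1 + 2 = 12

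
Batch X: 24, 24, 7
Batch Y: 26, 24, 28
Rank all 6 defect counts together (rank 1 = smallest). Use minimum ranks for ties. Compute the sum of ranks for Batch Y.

Sorted (ascending): 7, 24, 24, 24, 26, 28
The 3 values of 24 occupy positions 2–4 → each gets rank 2.
Batch Y values → pooled ranks: 26→5, 24→2, 28→6
Rank sum = 5 + 2 + 6 = 13

13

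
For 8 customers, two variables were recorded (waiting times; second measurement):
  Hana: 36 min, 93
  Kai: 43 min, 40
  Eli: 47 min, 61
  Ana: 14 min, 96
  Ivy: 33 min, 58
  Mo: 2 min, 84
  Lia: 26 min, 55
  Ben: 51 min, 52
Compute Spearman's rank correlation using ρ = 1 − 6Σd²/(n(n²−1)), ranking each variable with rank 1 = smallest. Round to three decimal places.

Ranks of variable 1: 5, 6, 7, 2, 4, 1, 3, 8
Ranks of variable 2: 7, 1, 5, 8, 4, 6, 3, 2
d = r₁ − r₂: -2, 5, 2, -6, 0, -5, 0, 6
d²: 4, 25, 4, 36, 0, 25, 0, 36; Σd² = 130
ρ = 1 − 6·130/(8·63) = 1 − 780/504 = -0.548

-0.548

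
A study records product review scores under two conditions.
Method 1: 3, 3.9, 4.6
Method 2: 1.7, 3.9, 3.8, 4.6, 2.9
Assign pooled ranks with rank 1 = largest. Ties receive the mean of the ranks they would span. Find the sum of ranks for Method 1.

Sorted (descending): 4.6, 4.6, 3.9, 3.9, 3.8, 3, 2.9, 1.7
The 2 values of 4.6 occupy positions 1–2 → average rank (1+2)/2 = 1.5.
The 2 values of 3.9 occupy positions 3–4 → average rank (3+4)/2 = 3.5.
Method 1 values → pooled ranks: 3→6, 3.9→3.5, 4.6→1.5
Rank sum = 6 + 3.5 + 1.5 = 11

11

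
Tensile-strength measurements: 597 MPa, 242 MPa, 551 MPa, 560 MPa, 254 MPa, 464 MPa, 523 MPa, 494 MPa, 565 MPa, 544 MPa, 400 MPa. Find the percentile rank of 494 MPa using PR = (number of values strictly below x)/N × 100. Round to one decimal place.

N = 11.
Strictly below 494: 4. Equal to 494: 1.
PR = 4/11 × 100 = 36.4

36.4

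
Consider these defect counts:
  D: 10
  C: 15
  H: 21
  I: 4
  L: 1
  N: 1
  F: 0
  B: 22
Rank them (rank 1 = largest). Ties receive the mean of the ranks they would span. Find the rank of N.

6.5

Sorted (descending): 22, 21, 15, 10, 4, 1, 1, 0
The 2 values of 1 occupy positions 6–7 → average rank (6+7)/2 = 6.5.
N has value 1 → rank 6.5.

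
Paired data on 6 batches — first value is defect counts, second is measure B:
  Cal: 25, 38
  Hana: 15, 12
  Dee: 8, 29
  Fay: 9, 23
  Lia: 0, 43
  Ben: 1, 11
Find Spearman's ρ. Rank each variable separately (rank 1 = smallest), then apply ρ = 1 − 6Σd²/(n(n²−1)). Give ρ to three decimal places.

Ranks of variable 1: 6, 5, 3, 4, 1, 2
Ranks of variable 2: 5, 2, 4, 3, 6, 1
d = r₁ − r₂: 1, 3, -1, 1, -5, 1
d²: 1, 9, 1, 1, 25, 1; Σd² = 38
ρ = 1 − 6·38/(6·35) = 1 − 228/210 = -0.086

-0.086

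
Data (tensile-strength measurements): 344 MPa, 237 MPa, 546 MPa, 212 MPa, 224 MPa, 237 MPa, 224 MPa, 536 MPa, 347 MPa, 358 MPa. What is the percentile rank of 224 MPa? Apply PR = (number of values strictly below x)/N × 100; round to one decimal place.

N = 10.
Strictly below 224: 1. Equal to 224: 2.
PR = 1/10 × 100 = 10.0

10.0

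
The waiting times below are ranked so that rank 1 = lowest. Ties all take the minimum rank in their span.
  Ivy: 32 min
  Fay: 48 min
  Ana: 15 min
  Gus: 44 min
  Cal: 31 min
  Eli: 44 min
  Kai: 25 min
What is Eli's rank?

Sorted (ascending): 15, 25, 31, 32, 44, 44, 48
The 2 values of 44 occupy positions 5–6 → each gets rank 5.
Eli has value 44 min → rank 5.

5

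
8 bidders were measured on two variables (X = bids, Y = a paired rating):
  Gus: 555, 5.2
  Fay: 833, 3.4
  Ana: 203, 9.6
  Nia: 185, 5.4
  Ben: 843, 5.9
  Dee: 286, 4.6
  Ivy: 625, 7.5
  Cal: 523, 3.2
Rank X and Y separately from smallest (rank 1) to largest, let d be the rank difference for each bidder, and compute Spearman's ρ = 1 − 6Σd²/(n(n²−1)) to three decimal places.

Ranks of variable 1: 5, 7, 2, 1, 8, 3, 6, 4
Ranks of variable 2: 4, 2, 8, 5, 6, 3, 7, 1
d = r₁ − r₂: 1, 5, -6, -4, 2, 0, -1, 3
d²: 1, 25, 36, 16, 4, 0, 1, 9; Σd² = 92
ρ = 1 − 6·92/(8·63) = 1 − 552/504 = -0.095

-0.095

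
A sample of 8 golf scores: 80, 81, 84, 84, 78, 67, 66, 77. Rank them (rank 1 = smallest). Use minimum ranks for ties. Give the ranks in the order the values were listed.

Sorted (ascending): 66, 67, 77, 78, 80, 81, 84, 84
The 2 values of 84 occupy positions 7–8 → each gets rank 7.

5, 6, 7, 7, 4, 2, 1, 3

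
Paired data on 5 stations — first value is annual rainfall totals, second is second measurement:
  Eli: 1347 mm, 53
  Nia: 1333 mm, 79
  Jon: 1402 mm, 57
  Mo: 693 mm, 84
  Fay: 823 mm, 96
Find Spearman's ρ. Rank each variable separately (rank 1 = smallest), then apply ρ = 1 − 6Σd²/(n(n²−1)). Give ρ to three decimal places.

Ranks of variable 1: 4, 3, 5, 1, 2
Ranks of variable 2: 1, 3, 2, 4, 5
d = r₁ − r₂: 3, 0, 3, -3, -3
d²: 9, 0, 9, 9, 9; Σd² = 36
ρ = 1 − 6·36/(5·24) = 1 − 216/120 = -0.800

-0.800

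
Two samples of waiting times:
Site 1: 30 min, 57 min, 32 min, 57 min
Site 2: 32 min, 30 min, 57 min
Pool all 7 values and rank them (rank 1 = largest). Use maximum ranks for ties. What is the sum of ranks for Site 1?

Sorted (descending): 57, 57, 57, 32, 32, 30, 30
The 3 values of 57 occupy positions 1–3 → each gets rank 3.
The 2 values of 32 occupy positions 4–5 → each gets rank 5.
The 2 values of 30 occupy positions 6–7 → each gets rank 7.
Site 1 values → pooled ranks: 30→7, 57→3, 32→5, 57→3
Rank sum = 7 + 3 + 5 + 3 = 18

18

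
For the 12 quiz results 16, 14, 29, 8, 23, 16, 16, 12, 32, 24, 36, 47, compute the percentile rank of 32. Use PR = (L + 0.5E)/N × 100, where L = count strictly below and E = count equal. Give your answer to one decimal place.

N = 12.
Strictly below 32: 9. Equal to 32: 1.
PR = (9 + 0.5·1)/12 × 100 = 79.2

79.2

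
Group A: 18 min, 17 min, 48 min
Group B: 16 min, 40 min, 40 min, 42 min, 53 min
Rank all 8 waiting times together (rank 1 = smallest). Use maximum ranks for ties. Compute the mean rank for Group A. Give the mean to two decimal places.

Sorted (ascending): 16, 17, 18, 40, 40, 42, 48, 53
The 2 values of 40 occupy positions 4–5 → each gets rank 5.
Group A values → pooled ranks: 18→3, 17→2, 48→7
Mean rank = (3 + 2 + 7) / 3 = 4.00

4.00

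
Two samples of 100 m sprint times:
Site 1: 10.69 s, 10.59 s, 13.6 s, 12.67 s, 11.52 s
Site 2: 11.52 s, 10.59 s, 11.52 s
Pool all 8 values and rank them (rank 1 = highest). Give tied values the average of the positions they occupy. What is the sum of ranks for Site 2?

15.5

Sorted (descending): 13.6, 12.67, 11.52, 11.52, 11.52, 10.69, 10.59, 10.59
The 3 values of 11.52 occupy positions 3–5 → average rank 4.
The 2 values of 10.59 occupy positions 7–8 → average rank (7+8)/2 = 7.5.
Site 2 values → pooled ranks: 11.52→4, 10.59→7.5, 11.52→4
Rank sum = 4 + 7.5 + 4 = 15.5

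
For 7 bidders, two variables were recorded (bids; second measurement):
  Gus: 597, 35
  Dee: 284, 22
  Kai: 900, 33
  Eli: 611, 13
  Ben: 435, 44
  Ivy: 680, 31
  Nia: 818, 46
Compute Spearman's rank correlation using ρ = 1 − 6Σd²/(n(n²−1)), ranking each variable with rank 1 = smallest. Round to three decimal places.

Ranks of variable 1: 3, 1, 7, 4, 2, 5, 6
Ranks of variable 2: 5, 2, 4, 1, 6, 3, 7
d = r₁ − r₂: -2, -1, 3, 3, -4, 2, -1
d²: 4, 1, 9, 9, 16, 4, 1; Σd² = 44
ρ = 1 − 6·44/(7·48) = 1 − 264/336 = 0.214

0.214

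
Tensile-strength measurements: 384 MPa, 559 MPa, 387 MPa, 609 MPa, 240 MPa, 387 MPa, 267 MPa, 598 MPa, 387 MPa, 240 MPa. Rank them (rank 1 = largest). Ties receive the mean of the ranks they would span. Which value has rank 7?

Sorted (descending): 609, 598, 559, 387, 387, 387, 384, 267, 240, 240
The 3 values of 387 occupy positions 4–6 → average rank 5.
The 2 values of 240 occupy positions 9–10 → average rank (9+10)/2 = 9.5.
Rank 7 → value 384.

384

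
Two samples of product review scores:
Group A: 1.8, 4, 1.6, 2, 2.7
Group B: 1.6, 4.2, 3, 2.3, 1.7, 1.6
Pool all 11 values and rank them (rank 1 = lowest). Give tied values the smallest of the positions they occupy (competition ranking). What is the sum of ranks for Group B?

33

Sorted (ascending): 1.6, 1.6, 1.6, 1.7, 1.8, 2, 2.3, 2.7, 3, 4, 4.2
The 3 values of 1.6 occupy positions 1–3 → each gets rank 1.
Group B values → pooled ranks: 1.6→1, 4.2→11, 3→9, 2.3→7, 1.7→4, 1.6→1
Rank sum = 1 + 11 + 9 + 7 + 4 + 1 = 33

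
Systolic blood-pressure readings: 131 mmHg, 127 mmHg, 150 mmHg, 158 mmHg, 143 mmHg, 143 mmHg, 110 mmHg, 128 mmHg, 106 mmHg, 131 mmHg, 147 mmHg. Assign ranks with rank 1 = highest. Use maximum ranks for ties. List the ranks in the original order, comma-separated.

7, 9, 2, 1, 5, 5, 10, 8, 11, 7, 3

Sorted (descending): 158, 150, 147, 143, 143, 131, 131, 128, 127, 110, 106
The 2 values of 143 occupy positions 4–5 → each gets rank 5.
The 2 values of 131 occupy positions 6–7 → each gets rank 7.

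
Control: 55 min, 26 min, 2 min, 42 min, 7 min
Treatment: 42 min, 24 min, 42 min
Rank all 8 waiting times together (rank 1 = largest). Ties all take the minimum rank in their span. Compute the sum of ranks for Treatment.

Sorted (descending): 55, 42, 42, 42, 26, 24, 7, 2
The 3 values of 42 occupy positions 2–4 → each gets rank 2.
Treatment values → pooled ranks: 42→2, 24→6, 42→2
Rank sum = 2 + 6 + 2 = 10

10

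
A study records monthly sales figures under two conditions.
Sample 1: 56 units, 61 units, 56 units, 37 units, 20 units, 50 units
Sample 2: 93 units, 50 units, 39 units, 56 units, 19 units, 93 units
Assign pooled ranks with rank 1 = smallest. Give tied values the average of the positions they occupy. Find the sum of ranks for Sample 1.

Sorted (ascending): 19, 20, 37, 39, 50, 50, 56, 56, 56, 61, 93, 93
The 2 values of 50 occupy positions 5–6 → average rank (5+6)/2 = 5.5.
The 3 values of 56 occupy positions 7–9 → average rank 8.
The 2 values of 93 occupy positions 11–12 → average rank (11+12)/2 = 11.5.
Sample 1 values → pooled ranks: 56→8, 61→10, 56→8, 37→3, 20→2, 50→5.5
Rank sum = 8 + 10 + 8 + 3 + 2 + 5.5 = 36.5

36.5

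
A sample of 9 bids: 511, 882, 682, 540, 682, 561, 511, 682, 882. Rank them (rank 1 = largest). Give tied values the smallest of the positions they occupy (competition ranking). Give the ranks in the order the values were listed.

Sorted (descending): 882, 882, 682, 682, 682, 561, 540, 511, 511
The 2 values of 882 occupy positions 1–2 → each gets rank 1.
The 3 values of 682 occupy positions 3–5 → each gets rank 3.
The 2 values of 511 occupy positions 8–9 → each gets rank 8.

8, 1, 3, 7, 3, 6, 8, 3, 1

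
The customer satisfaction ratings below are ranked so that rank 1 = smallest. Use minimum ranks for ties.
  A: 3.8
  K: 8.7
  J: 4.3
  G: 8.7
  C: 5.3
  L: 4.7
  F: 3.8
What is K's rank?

Sorted (ascending): 3.8, 3.8, 4.3, 4.7, 5.3, 8.7, 8.7
The 2 values of 3.8 occupy positions 1–2 → each gets rank 1.
The 2 values of 8.7 occupy positions 6–7 → each gets rank 6.
K has value 8.7 → rank 6.

6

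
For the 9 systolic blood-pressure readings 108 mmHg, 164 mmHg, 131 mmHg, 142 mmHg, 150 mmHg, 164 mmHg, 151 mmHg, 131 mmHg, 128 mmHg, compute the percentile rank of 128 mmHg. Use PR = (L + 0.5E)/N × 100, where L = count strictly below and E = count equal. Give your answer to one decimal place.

16.7

N = 9.
Strictly below 128: 1. Equal to 128: 1.
PR = (1 + 0.5·1)/9 × 100 = 16.7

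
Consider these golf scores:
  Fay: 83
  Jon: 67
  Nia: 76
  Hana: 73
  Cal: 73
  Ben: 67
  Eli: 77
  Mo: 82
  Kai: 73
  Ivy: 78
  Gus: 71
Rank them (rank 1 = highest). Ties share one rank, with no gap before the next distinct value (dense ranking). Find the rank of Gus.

Sorted (descending): 83, 82, 78, 77, 76, 73, 73, 73, 71, 67, 67
The 3 values of 73 share dense rank 6.
The 2 values of 67 share dense rank 8.
Remaining distinct values take the next consecutive integers.
Gus has value 71 → rank 7.

7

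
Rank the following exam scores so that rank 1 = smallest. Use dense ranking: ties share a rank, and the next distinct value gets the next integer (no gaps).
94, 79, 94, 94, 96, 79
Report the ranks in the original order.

2, 1, 2, 2, 3, 1

Sorted (ascending): 79, 79, 94, 94, 94, 96
The 2 values of 79 share dense rank 1.
The 3 values of 94 share dense rank 2.
Remaining distinct values take the next consecutive integers.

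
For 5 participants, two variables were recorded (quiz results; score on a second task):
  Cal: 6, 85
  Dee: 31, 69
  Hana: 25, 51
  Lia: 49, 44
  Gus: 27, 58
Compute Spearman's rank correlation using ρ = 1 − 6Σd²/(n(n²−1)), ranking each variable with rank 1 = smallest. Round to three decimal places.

Ranks of variable 1: 1, 4, 2, 5, 3
Ranks of variable 2: 5, 4, 2, 1, 3
d = r₁ − r₂: -4, 0, 0, 4, 0
d²: 16, 0, 0, 16, 0; Σd² = 32
ρ = 1 − 6·32/(5·24) = 1 − 192/120 = -0.600

-0.600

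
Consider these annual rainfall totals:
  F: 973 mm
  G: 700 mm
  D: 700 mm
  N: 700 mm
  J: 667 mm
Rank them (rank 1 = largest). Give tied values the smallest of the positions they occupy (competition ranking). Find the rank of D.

2

Sorted (descending): 973, 700, 700, 700, 667
The 3 values of 700 occupy positions 2–4 → each gets rank 2.
D has value 700 mm → rank 2.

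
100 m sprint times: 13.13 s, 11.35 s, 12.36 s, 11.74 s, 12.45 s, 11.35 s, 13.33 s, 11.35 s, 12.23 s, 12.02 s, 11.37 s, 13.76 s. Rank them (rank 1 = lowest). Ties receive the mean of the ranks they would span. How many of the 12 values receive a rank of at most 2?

Sorted (ascending): 11.35, 11.35, 11.35, 11.37, 11.74, 12.02, 12.23, 12.36, 12.45, 13.13, 13.33, 13.76
The 3 values of 11.35 occupy positions 1–3 → average rank 2.
Ranks ≤ 2: {2, 2, 2} → 3 values.

3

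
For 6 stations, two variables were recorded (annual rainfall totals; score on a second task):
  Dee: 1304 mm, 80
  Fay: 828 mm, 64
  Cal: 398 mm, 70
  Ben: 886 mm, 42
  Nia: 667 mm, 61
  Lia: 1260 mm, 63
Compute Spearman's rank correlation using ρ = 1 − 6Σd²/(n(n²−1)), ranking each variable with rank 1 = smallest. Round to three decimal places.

Ranks of variable 1: 6, 3, 1, 4, 2, 5
Ranks of variable 2: 6, 4, 5, 1, 2, 3
d = r₁ − r₂: 0, -1, -4, 3, 0, 2
d²: 0, 1, 16, 9, 0, 4; Σd² = 30
ρ = 1 − 6·30/(6·35) = 1 − 180/210 = 0.143

0.143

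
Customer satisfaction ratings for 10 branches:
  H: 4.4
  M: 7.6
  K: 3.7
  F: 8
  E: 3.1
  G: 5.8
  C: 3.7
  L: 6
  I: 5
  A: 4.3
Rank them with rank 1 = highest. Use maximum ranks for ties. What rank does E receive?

Sorted (descending): 8, 7.6, 6, 5.8, 5, 4.4, 4.3, 3.7, 3.7, 3.1
The 2 values of 3.7 occupy positions 8–9 → each gets rank 9.
E has value 3.1 → rank 10.

10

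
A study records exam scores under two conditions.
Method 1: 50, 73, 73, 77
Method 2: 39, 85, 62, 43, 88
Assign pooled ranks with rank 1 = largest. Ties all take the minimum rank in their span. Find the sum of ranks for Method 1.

18

Sorted (descending): 88, 85, 77, 73, 73, 62, 50, 43, 39
The 2 values of 73 occupy positions 4–5 → each gets rank 4.
Method 1 values → pooled ranks: 50→7, 73→4, 73→4, 77→3
Rank sum = 7 + 4 + 4 + 3 = 18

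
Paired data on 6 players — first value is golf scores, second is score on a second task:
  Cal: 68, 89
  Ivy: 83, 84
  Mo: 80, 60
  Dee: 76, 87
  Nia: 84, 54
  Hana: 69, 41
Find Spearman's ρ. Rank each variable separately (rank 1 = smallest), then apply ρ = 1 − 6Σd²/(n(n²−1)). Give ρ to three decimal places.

Ranks of variable 1: 1, 5, 4, 3, 6, 2
Ranks of variable 2: 6, 4, 3, 5, 2, 1
d = r₁ − r₂: -5, 1, 1, -2, 4, 1
d²: 25, 1, 1, 4, 16, 1; Σd² = 48
ρ = 1 − 6·48/(6·35) = 1 − 288/210 = -0.371

-0.371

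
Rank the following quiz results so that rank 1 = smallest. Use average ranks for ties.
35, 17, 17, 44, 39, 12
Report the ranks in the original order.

4, 2.5, 2.5, 6, 5, 1

Sorted (ascending): 12, 17, 17, 35, 39, 44
The 2 values of 17 occupy positions 2–3 → average rank (2+3)/2 = 2.5.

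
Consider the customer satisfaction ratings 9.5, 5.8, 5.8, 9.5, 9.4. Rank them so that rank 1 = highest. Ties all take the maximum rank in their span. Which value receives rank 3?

Sorted (descending): 9.5, 9.5, 9.4, 5.8, 5.8
The 2 values of 9.5 occupy positions 1–2 → each gets rank 2.
The 2 values of 5.8 occupy positions 4–5 → each gets rank 5.
Rank 3 → value 9.4.

9.4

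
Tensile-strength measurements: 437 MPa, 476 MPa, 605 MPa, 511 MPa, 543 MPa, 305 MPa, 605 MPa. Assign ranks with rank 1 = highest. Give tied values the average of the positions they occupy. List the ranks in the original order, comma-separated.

Sorted (descending): 605, 605, 543, 511, 476, 437, 305
The 2 values of 605 occupy positions 1–2 → average rank (1+2)/2 = 1.5.

6, 5, 1.5, 4, 3, 7, 1.5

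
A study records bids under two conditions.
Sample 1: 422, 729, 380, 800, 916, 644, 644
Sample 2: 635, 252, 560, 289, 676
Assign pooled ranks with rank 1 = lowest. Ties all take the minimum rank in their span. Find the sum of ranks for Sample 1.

Sorted (ascending): 252, 289, 380, 422, 560, 635, 644, 644, 676, 729, 800, 916
The 2 values of 644 occupy positions 7–8 → each gets rank 7.
Sample 1 values → pooled ranks: 422→4, 729→10, 380→3, 800→11, 916→12, 644→7, 644→7
Rank sum = 4 + 10 + 3 + 11 + 12 + 7 + 7 = 54

54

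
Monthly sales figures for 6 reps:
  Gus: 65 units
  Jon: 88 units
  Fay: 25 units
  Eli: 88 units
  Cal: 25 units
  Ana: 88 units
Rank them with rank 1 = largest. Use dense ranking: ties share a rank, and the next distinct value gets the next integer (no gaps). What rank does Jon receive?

1

Sorted (descending): 88, 88, 88, 65, 25, 25
The 3 values of 88 share dense rank 1.
The 2 values of 25 share dense rank 3.
Remaining distinct values take the next consecutive integers.
Jon has value 88 units → rank 1.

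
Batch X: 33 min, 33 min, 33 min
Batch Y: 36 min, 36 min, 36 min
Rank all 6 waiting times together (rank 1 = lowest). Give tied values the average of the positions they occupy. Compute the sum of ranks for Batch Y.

15

Sorted (ascending): 33, 33, 33, 36, 36, 36
The 3 values of 33 occupy positions 1–3 → average rank 2.
The 3 values of 36 occupy positions 4–6 → average rank 5.
Batch Y values → pooled ranks: 36→5, 36→5, 36→5
Rank sum = 5 + 5 + 5 = 15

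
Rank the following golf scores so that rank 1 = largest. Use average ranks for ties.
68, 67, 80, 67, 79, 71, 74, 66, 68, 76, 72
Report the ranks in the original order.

Sorted (descending): 80, 79, 76, 74, 72, 71, 68, 68, 67, 67, 66
The 2 values of 68 occupy positions 7–8 → average rank (7+8)/2 = 7.5.
The 2 values of 67 occupy positions 9–10 → average rank (9+10)/2 = 9.5.

7.5, 9.5, 1, 9.5, 2, 6, 4, 11, 7.5, 3, 5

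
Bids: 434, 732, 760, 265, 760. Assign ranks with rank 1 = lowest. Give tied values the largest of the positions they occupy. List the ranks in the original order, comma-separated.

Sorted (ascending): 265, 434, 732, 760, 760
The 2 values of 760 occupy positions 4–5 → each gets rank 5.

2, 3, 5, 1, 5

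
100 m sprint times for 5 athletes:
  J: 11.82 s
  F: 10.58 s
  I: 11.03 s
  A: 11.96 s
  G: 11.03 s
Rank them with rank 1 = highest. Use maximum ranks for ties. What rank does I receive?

Sorted (descending): 11.96, 11.82, 11.03, 11.03, 10.58
The 2 values of 11.03 occupy positions 3–4 → each gets rank 4.
I has value 11.03 s → rank 4.

4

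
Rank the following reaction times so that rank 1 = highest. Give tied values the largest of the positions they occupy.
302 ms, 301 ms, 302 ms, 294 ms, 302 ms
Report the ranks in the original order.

Sorted (descending): 302, 302, 302, 301, 294
The 3 values of 302 occupy positions 1–3 → each gets rank 3.

3, 4, 3, 5, 3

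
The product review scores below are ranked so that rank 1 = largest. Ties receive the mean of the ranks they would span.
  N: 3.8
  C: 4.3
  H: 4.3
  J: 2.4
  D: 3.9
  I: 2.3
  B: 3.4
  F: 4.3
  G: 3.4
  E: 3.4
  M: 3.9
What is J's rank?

10

Sorted (descending): 4.3, 4.3, 4.3, 3.9, 3.9, 3.8, 3.4, 3.4, 3.4, 2.4, 2.3
The 3 values of 4.3 occupy positions 1–3 → average rank 2.
The 2 values of 3.9 occupy positions 4–5 → average rank (4+5)/2 = 4.5.
The 3 values of 3.4 occupy positions 7–9 → average rank 8.
J has value 2.4 → rank 10.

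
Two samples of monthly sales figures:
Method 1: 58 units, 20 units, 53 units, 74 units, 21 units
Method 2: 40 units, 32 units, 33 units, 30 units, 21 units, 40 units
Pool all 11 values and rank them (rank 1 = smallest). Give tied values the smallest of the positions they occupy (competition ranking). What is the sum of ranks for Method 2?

Sorted (ascending): 20, 21, 21, 30, 32, 33, 40, 40, 53, 58, 74
The 2 values of 21 occupy positions 2–3 → each gets rank 2.
The 2 values of 40 occupy positions 7–8 → each gets rank 7.
Method 2 values → pooled ranks: 40→7, 32→5, 33→6, 30→4, 21→2, 40→7
Rank sum = 7 + 5 + 6 + 4 + 2 + 7 = 31

31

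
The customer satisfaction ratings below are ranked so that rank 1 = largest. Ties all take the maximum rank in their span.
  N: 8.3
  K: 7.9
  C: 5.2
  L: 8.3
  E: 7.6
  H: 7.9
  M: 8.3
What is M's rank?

Sorted (descending): 8.3, 8.3, 8.3, 7.9, 7.9, 7.6, 5.2
The 3 values of 8.3 occupy positions 1–3 → each gets rank 3.
The 2 values of 7.9 occupy positions 4–5 → each gets rank 5.
M has value 8.3 → rank 3.

3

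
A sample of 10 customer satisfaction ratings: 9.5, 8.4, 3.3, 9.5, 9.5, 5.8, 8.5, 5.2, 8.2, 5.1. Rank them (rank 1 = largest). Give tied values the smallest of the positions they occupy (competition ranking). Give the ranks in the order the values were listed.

Sorted (descending): 9.5, 9.5, 9.5, 8.5, 8.4, 8.2, 5.8, 5.2, 5.1, 3.3
The 3 values of 9.5 occupy positions 1–3 → each gets rank 1.

1, 5, 10, 1, 1, 7, 4, 8, 6, 9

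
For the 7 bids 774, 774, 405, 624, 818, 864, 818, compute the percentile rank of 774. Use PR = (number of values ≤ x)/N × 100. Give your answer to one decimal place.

N = 7.
Strictly below 774: 2. Equal to 774: 2.
PR = 4/7 × 100 = 57.1

57.1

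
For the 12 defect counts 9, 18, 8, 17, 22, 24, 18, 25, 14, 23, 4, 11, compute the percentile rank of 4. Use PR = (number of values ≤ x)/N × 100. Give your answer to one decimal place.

N = 12.
Strictly below 4: 0. Equal to 4: 1.
PR = 1/12 × 100 = 8.3

8.3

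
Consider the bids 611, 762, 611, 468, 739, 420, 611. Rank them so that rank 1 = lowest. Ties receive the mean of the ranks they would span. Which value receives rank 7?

762

Sorted (ascending): 420, 468, 611, 611, 611, 739, 762
The 3 values of 611 occupy positions 3–5 → average rank 4.
Rank 7 → value 762.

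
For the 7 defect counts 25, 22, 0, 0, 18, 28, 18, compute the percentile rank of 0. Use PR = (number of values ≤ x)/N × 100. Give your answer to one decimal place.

28.6

N = 7.
Strictly below 0: 0. Equal to 0: 2.
PR = 2/7 × 100 = 28.6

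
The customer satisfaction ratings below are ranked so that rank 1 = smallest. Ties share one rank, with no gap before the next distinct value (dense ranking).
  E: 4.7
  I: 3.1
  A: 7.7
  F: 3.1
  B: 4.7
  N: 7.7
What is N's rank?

3

Sorted (ascending): 3.1, 3.1, 4.7, 4.7, 7.7, 7.7
The 2 values of 3.1 share dense rank 1.
The 2 values of 4.7 share dense rank 2.
The 2 values of 7.7 share dense rank 3.
N has value 7.7 → rank 3.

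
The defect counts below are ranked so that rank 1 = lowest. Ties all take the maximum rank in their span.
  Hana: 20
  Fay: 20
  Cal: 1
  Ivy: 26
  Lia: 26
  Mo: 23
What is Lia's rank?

Sorted (ascending): 1, 20, 20, 23, 26, 26
The 2 values of 20 occupy positions 2–3 → each gets rank 3.
The 2 values of 26 occupy positions 5–6 → each gets rank 6.
Lia has value 26 → rank 6.

6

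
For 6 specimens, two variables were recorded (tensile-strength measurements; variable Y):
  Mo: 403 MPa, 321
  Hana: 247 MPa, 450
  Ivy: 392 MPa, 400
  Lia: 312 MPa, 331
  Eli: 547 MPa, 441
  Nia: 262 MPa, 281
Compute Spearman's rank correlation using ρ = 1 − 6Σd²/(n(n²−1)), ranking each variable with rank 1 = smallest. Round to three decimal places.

Ranks of variable 1: 5, 1, 4, 3, 6, 2
Ranks of variable 2: 2, 6, 4, 3, 5, 1
d = r₁ − r₂: 3, -5, 0, 0, 1, 1
d²: 9, 25, 0, 0, 1, 1; Σd² = 36
ρ = 1 − 6·36/(6·35) = 1 − 216/210 = -0.029

-0.029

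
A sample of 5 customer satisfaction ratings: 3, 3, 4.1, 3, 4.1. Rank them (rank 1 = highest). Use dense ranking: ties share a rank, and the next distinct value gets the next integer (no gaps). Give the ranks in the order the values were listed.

2, 2, 1, 2, 1

Sorted (descending): 4.1, 4.1, 3, 3, 3
The 2 values of 4.1 share dense rank 1.
The 3 values of 3 share dense rank 2.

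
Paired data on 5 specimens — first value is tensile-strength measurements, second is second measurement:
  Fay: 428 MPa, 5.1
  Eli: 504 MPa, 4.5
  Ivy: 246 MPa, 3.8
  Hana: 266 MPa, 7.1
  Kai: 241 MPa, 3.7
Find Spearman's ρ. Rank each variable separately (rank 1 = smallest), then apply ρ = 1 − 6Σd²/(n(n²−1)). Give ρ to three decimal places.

0.600

Ranks of variable 1: 4, 5, 2, 3, 1
Ranks of variable 2: 4, 3, 2, 5, 1
d = r₁ − r₂: 0, 2, 0, -2, 0
d²: 0, 4, 0, 4, 0; Σd² = 8
ρ = 1 − 6·8/(5·24) = 1 − 48/120 = 0.600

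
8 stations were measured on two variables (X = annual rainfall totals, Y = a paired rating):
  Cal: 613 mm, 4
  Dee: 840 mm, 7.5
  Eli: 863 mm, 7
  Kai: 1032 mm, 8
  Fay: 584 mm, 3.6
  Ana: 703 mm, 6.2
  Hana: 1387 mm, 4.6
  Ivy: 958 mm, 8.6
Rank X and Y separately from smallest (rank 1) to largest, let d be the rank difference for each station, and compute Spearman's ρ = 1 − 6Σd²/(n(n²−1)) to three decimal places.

0.595

Ranks of variable 1: 2, 4, 5, 7, 1, 3, 8, 6
Ranks of variable 2: 2, 6, 5, 7, 1, 4, 3, 8
d = r₁ − r₂: 0, -2, 0, 0, 0, -1, 5, -2
d²: 0, 4, 0, 0, 0, 1, 25, 4; Σd² = 34
ρ = 1 − 6·34/(8·63) = 1 − 204/504 = 0.595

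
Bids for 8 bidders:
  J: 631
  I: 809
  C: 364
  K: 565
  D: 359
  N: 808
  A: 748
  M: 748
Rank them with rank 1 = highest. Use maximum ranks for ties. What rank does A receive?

Sorted (descending): 809, 808, 748, 748, 631, 565, 364, 359
The 2 values of 748 occupy positions 3–4 → each gets rank 4.
A has value 748 → rank 4.

4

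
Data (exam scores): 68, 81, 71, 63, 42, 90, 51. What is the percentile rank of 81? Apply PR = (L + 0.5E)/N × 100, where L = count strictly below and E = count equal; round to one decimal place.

78.6

N = 7.
Strictly below 81: 5. Equal to 81: 1.
PR = (5 + 0.5·1)/7 × 100 = 78.6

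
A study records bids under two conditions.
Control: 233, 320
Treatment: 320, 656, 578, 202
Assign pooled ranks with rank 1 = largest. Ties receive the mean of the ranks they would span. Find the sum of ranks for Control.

Sorted (descending): 656, 578, 320, 320, 233, 202
The 2 values of 320 occupy positions 3–4 → average rank (3+4)/2 = 3.5.
Control values → pooled ranks: 233→5, 320→3.5
Rank sum = 5 + 3.5 = 8.5

8.5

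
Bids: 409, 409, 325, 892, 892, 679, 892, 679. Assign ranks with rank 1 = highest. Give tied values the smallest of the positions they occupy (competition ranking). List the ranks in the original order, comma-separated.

Sorted (descending): 892, 892, 892, 679, 679, 409, 409, 325
The 3 values of 892 occupy positions 1–3 → each gets rank 1.
The 2 values of 679 occupy positions 4–5 → each gets rank 4.
The 2 values of 409 occupy positions 6–7 → each gets rank 6.

6, 6, 8, 1, 1, 4, 1, 4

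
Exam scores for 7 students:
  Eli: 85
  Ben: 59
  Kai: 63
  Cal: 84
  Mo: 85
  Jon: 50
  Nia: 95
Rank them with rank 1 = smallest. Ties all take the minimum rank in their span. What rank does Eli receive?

Sorted (ascending): 50, 59, 63, 84, 85, 85, 95
The 2 values of 85 occupy positions 5–6 → each gets rank 5.
Eli has value 85 → rank 5.

5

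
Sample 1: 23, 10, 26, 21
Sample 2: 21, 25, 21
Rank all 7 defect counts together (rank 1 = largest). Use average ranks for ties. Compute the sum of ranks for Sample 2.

Sorted (descending): 26, 25, 23, 21, 21, 21, 10
The 3 values of 21 occupy positions 4–6 → average rank 5.
Sample 2 values → pooled ranks: 21→5, 25→2, 21→5
Rank sum = 5 + 2 + 5 = 12

12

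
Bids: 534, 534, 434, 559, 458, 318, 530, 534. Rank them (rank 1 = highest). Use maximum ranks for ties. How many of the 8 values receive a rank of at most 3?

1

Sorted (descending): 559, 534, 534, 534, 530, 458, 434, 318
The 3 values of 534 occupy positions 2–4 → each gets rank 4.
Ranks ≤ 3: {1} → 1 value.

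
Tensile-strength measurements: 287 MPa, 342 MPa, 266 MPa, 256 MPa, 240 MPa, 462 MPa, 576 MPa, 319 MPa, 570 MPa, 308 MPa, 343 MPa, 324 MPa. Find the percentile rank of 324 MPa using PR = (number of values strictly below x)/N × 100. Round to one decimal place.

N = 12.
Strictly below 324: 6. Equal to 324: 1.
PR = 6/12 × 100 = 50.0

50.0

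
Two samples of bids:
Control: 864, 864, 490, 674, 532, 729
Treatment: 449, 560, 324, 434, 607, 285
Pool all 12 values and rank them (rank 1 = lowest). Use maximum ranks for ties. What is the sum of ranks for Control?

Sorted (ascending): 285, 324, 434, 449, 490, 532, 560, 607, 674, 729, 864, 864
The 2 values of 864 occupy positions 11–12 → each gets rank 12.
Control values → pooled ranks: 864→12, 864→12, 490→5, 674→9, 532→6, 729→10
Rank sum = 12 + 12 + 5 + 9 + 6 + 10 = 54

54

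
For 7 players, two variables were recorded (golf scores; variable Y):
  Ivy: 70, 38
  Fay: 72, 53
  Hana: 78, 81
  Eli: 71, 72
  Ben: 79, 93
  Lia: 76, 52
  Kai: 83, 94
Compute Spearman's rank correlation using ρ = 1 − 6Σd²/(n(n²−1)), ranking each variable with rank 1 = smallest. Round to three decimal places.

Ranks of variable 1: 1, 3, 5, 2, 6, 4, 7
Ranks of variable 2: 1, 3, 5, 4, 6, 2, 7
d = r₁ − r₂: 0, 0, 0, -2, 0, 2, 0
d²: 0, 0, 0, 4, 0, 4, 0; Σd² = 8
ρ = 1 − 6·8/(7·48) = 1 − 48/336 = 0.857

0.857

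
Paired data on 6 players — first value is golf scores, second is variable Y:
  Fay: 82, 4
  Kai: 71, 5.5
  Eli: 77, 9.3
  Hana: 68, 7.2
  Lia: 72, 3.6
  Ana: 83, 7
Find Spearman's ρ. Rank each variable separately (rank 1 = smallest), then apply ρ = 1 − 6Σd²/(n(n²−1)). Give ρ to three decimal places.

Ranks of variable 1: 5, 2, 4, 1, 3, 6
Ranks of variable 2: 2, 3, 6, 5, 1, 4
d = r₁ − r₂: 3, -1, -2, -4, 2, 2
d²: 9, 1, 4, 16, 4, 4; Σd² = 38
ρ = 1 − 6·38/(6·35) = 1 − 228/210 = -0.086

-0.086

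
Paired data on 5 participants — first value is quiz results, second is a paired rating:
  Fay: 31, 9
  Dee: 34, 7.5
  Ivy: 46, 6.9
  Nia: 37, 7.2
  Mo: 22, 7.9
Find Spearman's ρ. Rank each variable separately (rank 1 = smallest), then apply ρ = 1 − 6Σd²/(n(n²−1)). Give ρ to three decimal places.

Ranks of variable 1: 2, 3, 5, 4, 1
Ranks of variable 2: 5, 3, 1, 2, 4
d = r₁ − r₂: -3, 0, 4, 2, -3
d²: 9, 0, 16, 4, 9; Σd² = 38
ρ = 1 − 6·38/(5·24) = 1 − 228/120 = -0.900

-0.900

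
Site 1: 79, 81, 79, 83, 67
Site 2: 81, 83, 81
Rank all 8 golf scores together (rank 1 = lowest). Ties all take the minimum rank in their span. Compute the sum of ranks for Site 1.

16

Sorted (ascending): 67, 79, 79, 81, 81, 81, 83, 83
The 2 values of 79 occupy positions 2–3 → each gets rank 2.
The 3 values of 81 occupy positions 4–6 → each gets rank 4.
The 2 values of 83 occupy positions 7–8 → each gets rank 7.
Site 1 values → pooled ranks: 79→2, 81→4, 79→2, 83→7, 67→1
Rank sum = 2 + 4 + 2 + 7 + 1 = 16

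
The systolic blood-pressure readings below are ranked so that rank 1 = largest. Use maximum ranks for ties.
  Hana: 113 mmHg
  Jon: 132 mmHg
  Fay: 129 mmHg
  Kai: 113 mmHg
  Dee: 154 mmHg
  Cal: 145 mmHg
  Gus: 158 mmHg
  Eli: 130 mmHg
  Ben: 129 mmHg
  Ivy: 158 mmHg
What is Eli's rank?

6

Sorted (descending): 158, 158, 154, 145, 132, 130, 129, 129, 113, 113
The 2 values of 158 occupy positions 1–2 → each gets rank 2.
The 2 values of 129 occupy positions 7–8 → each gets rank 8.
The 2 values of 113 occupy positions 9–10 → each gets rank 10.
Eli has value 130 mmHg → rank 6.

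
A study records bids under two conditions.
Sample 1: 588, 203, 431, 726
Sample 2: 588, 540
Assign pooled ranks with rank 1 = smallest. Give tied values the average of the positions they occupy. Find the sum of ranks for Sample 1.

13.5

Sorted (ascending): 203, 431, 540, 588, 588, 726
The 2 values of 588 occupy positions 4–5 → average rank (4+5)/2 = 4.5.
Sample 1 values → pooled ranks: 588→4.5, 203→1, 431→2, 726→6
Rank sum = 4.5 + 1 + 2 + 6 = 13.5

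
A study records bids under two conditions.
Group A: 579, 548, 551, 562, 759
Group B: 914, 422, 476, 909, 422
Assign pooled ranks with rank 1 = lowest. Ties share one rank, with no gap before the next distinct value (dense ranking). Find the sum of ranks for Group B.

21

Sorted (ascending): 422, 422, 476, 548, 551, 562, 579, 759, 909, 914
The 2 values of 422 share dense rank 1.
Remaining distinct values take the next consecutive integers.
Group B values → pooled ranks: 914→9, 422→1, 476→2, 909→8, 422→1
Rank sum = 9 + 1 + 2 + 8 + 1 = 21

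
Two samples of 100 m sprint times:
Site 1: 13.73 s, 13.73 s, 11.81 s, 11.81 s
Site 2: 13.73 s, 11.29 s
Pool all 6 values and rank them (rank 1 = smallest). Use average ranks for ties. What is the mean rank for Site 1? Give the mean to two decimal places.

Sorted (ascending): 11.29, 11.81, 11.81, 13.73, 13.73, 13.73
The 2 values of 11.81 occupy positions 2–3 → average rank (2+3)/2 = 2.5.
The 3 values of 13.73 occupy positions 4–6 → average rank 5.
Site 1 values → pooled ranks: 13.73→5, 13.73→5, 11.81→2.5, 11.81→2.5
Mean rank = (5 + 5 + 2.5 + 2.5) / 4 = 3.75

3.75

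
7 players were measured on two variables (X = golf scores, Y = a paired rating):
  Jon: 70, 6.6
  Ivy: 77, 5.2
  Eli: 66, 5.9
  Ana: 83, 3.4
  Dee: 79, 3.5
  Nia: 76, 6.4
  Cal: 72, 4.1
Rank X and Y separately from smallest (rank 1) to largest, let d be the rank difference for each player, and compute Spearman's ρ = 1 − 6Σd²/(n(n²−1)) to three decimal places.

-0.750

Ranks of variable 1: 2, 5, 1, 7, 6, 4, 3
Ranks of variable 2: 7, 4, 5, 1, 2, 6, 3
d = r₁ − r₂: -5, 1, -4, 6, 4, -2, 0
d²: 25, 1, 16, 36, 16, 4, 0; Σd² = 98
ρ = 1 − 6·98/(7·48) = 1 − 588/336 = -0.750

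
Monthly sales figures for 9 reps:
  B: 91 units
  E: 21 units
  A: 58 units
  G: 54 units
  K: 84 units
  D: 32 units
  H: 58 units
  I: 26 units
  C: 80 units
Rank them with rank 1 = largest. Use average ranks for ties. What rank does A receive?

Sorted (descending): 91, 84, 80, 58, 58, 54, 32, 26, 21
The 2 values of 58 occupy positions 4–5 → average rank (4+5)/2 = 4.5.
A has value 58 units → rank 4.5.

4.5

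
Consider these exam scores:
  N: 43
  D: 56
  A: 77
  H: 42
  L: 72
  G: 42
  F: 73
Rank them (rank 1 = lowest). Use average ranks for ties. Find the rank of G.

Sorted (ascending): 42, 42, 43, 56, 72, 73, 77
The 2 values of 42 occupy positions 1–2 → average rank (1+2)/2 = 1.5.
G has value 42 → rank 1.5.

1.5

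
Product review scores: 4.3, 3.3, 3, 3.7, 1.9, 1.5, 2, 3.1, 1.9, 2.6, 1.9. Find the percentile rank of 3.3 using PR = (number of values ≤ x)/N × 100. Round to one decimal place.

81.8

N = 11.
Strictly below 3.3: 8. Equal to 3.3: 1.
PR = 9/11 × 100 = 81.8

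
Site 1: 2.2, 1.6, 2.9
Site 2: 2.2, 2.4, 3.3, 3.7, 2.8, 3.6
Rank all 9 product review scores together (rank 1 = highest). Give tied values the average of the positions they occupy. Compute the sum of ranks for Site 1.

20.5

Sorted (descending): 3.7, 3.6, 3.3, 2.9, 2.8, 2.4, 2.2, 2.2, 1.6
The 2 values of 2.2 occupy positions 7–8 → average rank (7+8)/2 = 7.5.
Site 1 values → pooled ranks: 2.2→7.5, 1.6→9, 2.9→4
Rank sum = 7.5 + 9 + 4 = 20.5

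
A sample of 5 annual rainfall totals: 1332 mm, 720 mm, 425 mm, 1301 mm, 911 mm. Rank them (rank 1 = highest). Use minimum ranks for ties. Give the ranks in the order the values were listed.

Sorted (descending): 1332, 1301, 911, 720, 425
No ties — each value takes its position as its rank.

1, 4, 5, 2, 3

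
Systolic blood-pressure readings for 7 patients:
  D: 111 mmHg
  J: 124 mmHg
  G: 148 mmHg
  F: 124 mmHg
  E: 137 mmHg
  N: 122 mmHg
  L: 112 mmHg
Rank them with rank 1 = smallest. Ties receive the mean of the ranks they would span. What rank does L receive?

Sorted (ascending): 111, 112, 122, 124, 124, 137, 148
The 2 values of 124 occupy positions 4–5 → average rank (4+5)/2 = 4.5.
L has value 112 mmHg → rank 2.

2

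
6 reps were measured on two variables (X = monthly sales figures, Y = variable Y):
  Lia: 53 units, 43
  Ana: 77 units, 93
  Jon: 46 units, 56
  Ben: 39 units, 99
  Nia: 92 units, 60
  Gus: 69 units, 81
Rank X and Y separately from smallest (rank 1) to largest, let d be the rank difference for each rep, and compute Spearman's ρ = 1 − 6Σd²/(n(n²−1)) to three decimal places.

Ranks of variable 1: 3, 5, 2, 1, 6, 4
Ranks of variable 2: 1, 5, 2, 6, 3, 4
d = r₁ − r₂: 2, 0, 0, -5, 3, 0
d²: 4, 0, 0, 25, 9, 0; Σd² = 38
ρ = 1 − 6·38/(6·35) = 1 − 228/210 = -0.086

-0.086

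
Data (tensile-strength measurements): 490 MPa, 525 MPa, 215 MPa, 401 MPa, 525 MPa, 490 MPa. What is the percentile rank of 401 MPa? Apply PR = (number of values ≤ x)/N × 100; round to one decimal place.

33.3

N = 6.
Strictly below 401: 1. Equal to 401: 1.
PR = 2/6 × 100 = 33.3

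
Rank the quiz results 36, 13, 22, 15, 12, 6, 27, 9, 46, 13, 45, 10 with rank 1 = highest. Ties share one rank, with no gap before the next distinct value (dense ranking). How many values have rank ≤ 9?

10

Sorted (descending): 46, 45, 36, 27, 22, 15, 13, 13, 12, 10, 9, 6
The 2 values of 13 share dense rank 7.
Remaining distinct values take the next consecutive integers.
Ranks ≤ 9: {1, 2, 3, 4, 5, 6, 7, 7, 8, 9} → 10 values.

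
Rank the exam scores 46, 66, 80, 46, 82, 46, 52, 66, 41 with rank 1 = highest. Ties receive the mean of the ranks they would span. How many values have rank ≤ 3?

Sorted (descending): 82, 80, 66, 66, 52, 46, 46, 46, 41
The 2 values of 66 occupy positions 3–4 → average rank (3+4)/2 = 3.5.
The 3 values of 46 occupy positions 6–8 → average rank 7.
Ranks ≤ 3: {1, 2} → 2 values.

2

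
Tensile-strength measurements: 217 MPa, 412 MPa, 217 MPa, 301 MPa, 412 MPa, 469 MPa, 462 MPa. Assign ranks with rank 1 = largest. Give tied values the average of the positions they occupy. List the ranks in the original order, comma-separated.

Sorted (descending): 469, 462, 412, 412, 301, 217, 217
The 2 values of 412 occupy positions 3–4 → average rank (3+4)/2 = 3.5.
The 2 values of 217 occupy positions 6–7 → average rank (6+7)/2 = 6.5.

6.5, 3.5, 6.5, 5, 3.5, 1, 2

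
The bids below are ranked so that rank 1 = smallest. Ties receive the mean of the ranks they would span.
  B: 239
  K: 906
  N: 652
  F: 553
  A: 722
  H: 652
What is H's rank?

Sorted (ascending): 239, 553, 652, 652, 722, 906
The 2 values of 652 occupy positions 3–4 → average rank (3+4)/2 = 3.5.
H has value 652 → rank 3.5.

3.5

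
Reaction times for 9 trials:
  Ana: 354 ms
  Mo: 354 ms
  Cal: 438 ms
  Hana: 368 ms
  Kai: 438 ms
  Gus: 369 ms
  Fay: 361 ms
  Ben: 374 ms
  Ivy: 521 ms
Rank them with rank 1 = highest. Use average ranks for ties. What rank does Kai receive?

Sorted (descending): 521, 438, 438, 374, 369, 368, 361, 354, 354
The 2 values of 438 occupy positions 2–3 → average rank (2+3)/2 = 2.5.
The 2 values of 354 occupy positions 8–9 → average rank (8+9)/2 = 8.5.
Kai has value 438 ms → rank 2.5.

2.5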